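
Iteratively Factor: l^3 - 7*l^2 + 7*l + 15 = (l - 3)*(l^2 - 4*l - 5) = (l - 3)*(l + 1)*(l - 5)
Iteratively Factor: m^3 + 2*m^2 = (m + 2)*(m^2) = m*(m + 2)*(m)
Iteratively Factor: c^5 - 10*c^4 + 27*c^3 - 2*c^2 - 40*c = (c + 1)*(c^4 - 11*c^3 + 38*c^2 - 40*c) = (c - 5)*(c + 1)*(c^3 - 6*c^2 + 8*c) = (c - 5)*(c - 2)*(c + 1)*(c^2 - 4*c) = c*(c - 5)*(c - 2)*(c + 1)*(c - 4)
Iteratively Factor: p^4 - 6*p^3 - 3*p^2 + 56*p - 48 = (p - 4)*(p^3 - 2*p^2 - 11*p + 12) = (p - 4)*(p - 1)*(p^2 - p - 12) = (p - 4)^2*(p - 1)*(p + 3)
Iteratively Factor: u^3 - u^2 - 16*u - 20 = (u + 2)*(u^2 - 3*u - 10) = (u + 2)^2*(u - 5)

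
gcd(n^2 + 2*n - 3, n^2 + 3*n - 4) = n - 1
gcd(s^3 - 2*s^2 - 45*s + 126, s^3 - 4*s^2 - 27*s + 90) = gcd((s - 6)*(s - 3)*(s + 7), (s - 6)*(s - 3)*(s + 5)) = s^2 - 9*s + 18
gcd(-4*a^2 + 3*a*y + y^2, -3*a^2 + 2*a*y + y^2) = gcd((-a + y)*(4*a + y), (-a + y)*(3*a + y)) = -a + y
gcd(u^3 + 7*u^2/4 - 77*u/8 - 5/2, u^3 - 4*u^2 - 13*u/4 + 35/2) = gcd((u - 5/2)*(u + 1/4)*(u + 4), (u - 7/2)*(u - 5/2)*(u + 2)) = u - 5/2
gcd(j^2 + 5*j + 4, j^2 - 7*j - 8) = j + 1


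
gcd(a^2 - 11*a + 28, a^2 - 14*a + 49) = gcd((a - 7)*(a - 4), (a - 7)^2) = a - 7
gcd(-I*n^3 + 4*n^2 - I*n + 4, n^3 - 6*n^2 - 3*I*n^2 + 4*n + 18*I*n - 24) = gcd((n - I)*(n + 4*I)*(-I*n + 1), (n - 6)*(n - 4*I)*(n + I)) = n + I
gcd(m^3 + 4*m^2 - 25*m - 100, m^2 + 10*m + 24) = m + 4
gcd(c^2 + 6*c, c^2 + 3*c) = c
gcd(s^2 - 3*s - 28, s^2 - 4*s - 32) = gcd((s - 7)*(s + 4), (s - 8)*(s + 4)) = s + 4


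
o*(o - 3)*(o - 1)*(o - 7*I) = o^4 - 4*o^3 - 7*I*o^3 + 3*o^2 + 28*I*o^2 - 21*I*o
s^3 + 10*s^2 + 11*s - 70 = (s - 2)*(s + 5)*(s + 7)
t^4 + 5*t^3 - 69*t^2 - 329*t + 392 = (t - 8)*(t - 1)*(t + 7)^2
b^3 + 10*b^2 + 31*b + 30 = (b + 2)*(b + 3)*(b + 5)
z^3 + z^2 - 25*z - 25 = (z - 5)*(z + 1)*(z + 5)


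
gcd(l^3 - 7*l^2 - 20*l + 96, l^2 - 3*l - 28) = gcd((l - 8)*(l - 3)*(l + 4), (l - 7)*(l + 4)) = l + 4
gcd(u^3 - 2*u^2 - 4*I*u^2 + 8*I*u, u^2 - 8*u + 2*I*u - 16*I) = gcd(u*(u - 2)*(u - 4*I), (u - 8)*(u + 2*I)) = 1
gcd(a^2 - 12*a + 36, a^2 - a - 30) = a - 6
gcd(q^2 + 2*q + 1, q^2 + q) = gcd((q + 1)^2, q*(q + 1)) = q + 1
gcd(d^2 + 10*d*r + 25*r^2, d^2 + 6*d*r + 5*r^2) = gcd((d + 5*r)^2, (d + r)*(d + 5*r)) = d + 5*r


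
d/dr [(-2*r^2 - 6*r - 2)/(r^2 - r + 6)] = 2*(4*r^2 - 10*r - 19)/(r^4 - 2*r^3 + 13*r^2 - 12*r + 36)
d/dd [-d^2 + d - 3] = 1 - 2*d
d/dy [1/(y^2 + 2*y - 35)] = 2*(-y - 1)/(y^2 + 2*y - 35)^2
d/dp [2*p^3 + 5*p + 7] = 6*p^2 + 5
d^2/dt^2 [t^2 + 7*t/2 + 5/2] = 2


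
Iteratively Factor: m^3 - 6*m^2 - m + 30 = (m + 2)*(m^2 - 8*m + 15) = (m - 5)*(m + 2)*(m - 3)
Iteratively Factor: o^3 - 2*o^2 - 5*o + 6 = (o - 1)*(o^2 - o - 6) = (o - 1)*(o + 2)*(o - 3)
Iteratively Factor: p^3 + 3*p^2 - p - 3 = (p - 1)*(p^2 + 4*p + 3) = (p - 1)*(p + 1)*(p + 3)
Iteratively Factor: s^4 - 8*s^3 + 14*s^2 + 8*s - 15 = (s - 3)*(s^3 - 5*s^2 - s + 5) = (s - 3)*(s + 1)*(s^2 - 6*s + 5) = (s - 5)*(s - 3)*(s + 1)*(s - 1)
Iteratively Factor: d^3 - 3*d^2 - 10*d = (d + 2)*(d^2 - 5*d) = (d - 5)*(d + 2)*(d)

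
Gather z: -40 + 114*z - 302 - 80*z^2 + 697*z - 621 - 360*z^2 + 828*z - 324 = -440*z^2 + 1639*z - 1287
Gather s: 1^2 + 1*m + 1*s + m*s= m + s*(m + 1) + 1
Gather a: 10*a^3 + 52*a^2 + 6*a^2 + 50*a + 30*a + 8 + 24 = 10*a^3 + 58*a^2 + 80*a + 32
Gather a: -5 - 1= -6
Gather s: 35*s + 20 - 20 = 35*s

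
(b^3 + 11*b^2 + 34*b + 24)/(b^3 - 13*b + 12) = (b^2 + 7*b + 6)/(b^2 - 4*b + 3)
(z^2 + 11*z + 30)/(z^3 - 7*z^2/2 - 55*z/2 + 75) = 2*(z + 6)/(2*z^2 - 17*z + 30)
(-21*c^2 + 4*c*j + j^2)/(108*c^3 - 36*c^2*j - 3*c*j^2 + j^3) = (-7*c - j)/(36*c^2 - j^2)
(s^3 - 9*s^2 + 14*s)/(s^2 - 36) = s*(s^2 - 9*s + 14)/(s^2 - 36)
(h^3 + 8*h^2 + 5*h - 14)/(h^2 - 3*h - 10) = (h^2 + 6*h - 7)/(h - 5)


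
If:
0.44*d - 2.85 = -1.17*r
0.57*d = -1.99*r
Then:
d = 27.18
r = -7.78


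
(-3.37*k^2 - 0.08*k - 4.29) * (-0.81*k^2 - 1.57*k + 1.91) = 2.7297*k^4 + 5.3557*k^3 - 2.8362*k^2 + 6.5825*k - 8.1939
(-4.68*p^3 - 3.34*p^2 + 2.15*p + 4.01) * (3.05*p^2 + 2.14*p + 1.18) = -14.274*p^5 - 20.2022*p^4 - 6.1125*p^3 + 12.8903*p^2 + 11.1184*p + 4.7318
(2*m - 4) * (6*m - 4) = 12*m^2 - 32*m + 16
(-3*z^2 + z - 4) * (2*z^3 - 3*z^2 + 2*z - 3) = -6*z^5 + 11*z^4 - 17*z^3 + 23*z^2 - 11*z + 12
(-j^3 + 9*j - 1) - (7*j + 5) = -j^3 + 2*j - 6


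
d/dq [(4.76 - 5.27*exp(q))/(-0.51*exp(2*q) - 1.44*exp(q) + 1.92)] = (-2.6877*exp(2*q) + 4.8552*exp(q) - 3.264)*exp(q)/(0.2601*exp(4*q) + 1.4688*exp(3*q) + 0.1152*exp(2*q) - 5.5296*exp(q) + 3.6864)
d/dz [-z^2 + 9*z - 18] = 9 - 2*z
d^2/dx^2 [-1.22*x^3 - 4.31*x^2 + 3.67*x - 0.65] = -7.32*x - 8.62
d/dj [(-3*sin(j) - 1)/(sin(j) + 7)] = -20*cos(j)/(sin(j) + 7)^2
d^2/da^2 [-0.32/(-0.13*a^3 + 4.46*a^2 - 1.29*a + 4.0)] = ((2.8544 - 0.2496*a)*(0.13*a^3 - 4.46*a^2 + 1.29*a - 4.0) + 0.32*(0.39*a^2 - 8.92*a + 1.29)*(0.78*a^2 - 17.84*a + 2.58))/(0.13*a^3 - 4.46*a^2 + 1.29*a - 4.0)^3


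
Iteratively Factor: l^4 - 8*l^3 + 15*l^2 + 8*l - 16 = (l - 4)*(l^3 - 4*l^2 - l + 4) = (l - 4)^2*(l^2 - 1) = (l - 4)^2*(l - 1)*(l + 1)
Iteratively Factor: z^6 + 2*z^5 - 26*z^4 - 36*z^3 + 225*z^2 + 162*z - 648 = (z - 3)*(z^5 + 5*z^4 - 11*z^3 - 69*z^2 + 18*z + 216) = (z - 3)*(z + 3)*(z^4 + 2*z^3 - 17*z^2 - 18*z + 72) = (z - 3)^2*(z + 3)*(z^3 + 5*z^2 - 2*z - 24) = (z - 3)^2*(z - 2)*(z + 3)*(z^2 + 7*z + 12) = (z - 3)^2*(z - 2)*(z + 3)^2*(z + 4)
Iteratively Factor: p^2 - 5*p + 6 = (p - 3)*(p - 2)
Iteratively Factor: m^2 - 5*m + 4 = (m - 1)*(m - 4)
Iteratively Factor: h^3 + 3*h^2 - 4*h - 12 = (h + 2)*(h^2 + h - 6) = (h + 2)*(h + 3)*(h - 2)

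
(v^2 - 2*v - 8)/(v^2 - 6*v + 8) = (v + 2)/(v - 2)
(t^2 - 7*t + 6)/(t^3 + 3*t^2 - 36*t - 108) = (t - 1)/(t^2 + 9*t + 18)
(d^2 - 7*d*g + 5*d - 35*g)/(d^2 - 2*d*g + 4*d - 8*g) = (d^2 - 7*d*g + 5*d - 35*g)/(d^2 - 2*d*g + 4*d - 8*g)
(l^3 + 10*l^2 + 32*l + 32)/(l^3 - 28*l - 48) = (l + 4)/(l - 6)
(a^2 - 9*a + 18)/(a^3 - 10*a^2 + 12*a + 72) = (a - 3)/(a^2 - 4*a - 12)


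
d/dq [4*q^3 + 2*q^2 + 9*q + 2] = 12*q^2 + 4*q + 9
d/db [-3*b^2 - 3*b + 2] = -6*b - 3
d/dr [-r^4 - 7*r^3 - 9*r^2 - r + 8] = -4*r^3 - 21*r^2 - 18*r - 1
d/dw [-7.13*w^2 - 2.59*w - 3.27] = -14.26*w - 2.59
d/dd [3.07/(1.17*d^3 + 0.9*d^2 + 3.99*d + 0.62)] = (-10.7757*d^2 - 5.526*d - 12.2493)/(1.17*d^3 + 0.9*d^2 + 3.99*d + 0.62)^2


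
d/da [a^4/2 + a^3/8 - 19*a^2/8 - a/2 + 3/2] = 2*a^3 + 3*a^2/8 - 19*a/4 - 1/2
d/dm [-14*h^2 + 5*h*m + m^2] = 5*h + 2*m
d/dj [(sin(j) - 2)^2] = 2*(sin(j) - 2)*cos(j)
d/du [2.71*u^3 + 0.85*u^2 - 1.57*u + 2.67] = 8.13*u^2 + 1.7*u - 1.57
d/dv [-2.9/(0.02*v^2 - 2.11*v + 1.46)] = (0.116*v - 6.119)/(0.02*v^2 - 2.11*v + 1.46)^2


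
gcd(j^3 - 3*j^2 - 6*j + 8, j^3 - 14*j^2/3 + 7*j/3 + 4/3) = j^2 - 5*j + 4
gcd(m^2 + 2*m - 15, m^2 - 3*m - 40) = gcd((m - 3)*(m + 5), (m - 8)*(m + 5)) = m + 5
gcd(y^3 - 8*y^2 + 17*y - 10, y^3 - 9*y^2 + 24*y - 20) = y^2 - 7*y + 10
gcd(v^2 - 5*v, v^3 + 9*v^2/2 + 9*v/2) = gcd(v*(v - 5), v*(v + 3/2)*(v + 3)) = v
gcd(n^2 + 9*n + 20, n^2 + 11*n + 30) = n + 5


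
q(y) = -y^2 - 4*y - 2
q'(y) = -2*y - 4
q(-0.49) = -0.28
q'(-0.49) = -3.02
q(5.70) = -57.29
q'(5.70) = -15.40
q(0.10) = -2.41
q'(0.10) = -4.20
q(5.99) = -61.84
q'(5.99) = -15.98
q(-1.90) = 1.99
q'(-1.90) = -0.20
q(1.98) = -13.84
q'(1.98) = -7.96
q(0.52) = -4.35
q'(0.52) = -5.04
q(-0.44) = -0.43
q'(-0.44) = -3.12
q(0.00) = -2.00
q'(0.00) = -4.00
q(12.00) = -194.00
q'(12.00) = -28.00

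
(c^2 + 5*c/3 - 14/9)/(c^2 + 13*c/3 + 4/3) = (9*c^2 + 15*c - 14)/(3*(3*c^2 + 13*c + 4))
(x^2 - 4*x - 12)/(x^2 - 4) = (x - 6)/(x - 2)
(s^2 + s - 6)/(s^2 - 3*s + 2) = (s + 3)/(s - 1)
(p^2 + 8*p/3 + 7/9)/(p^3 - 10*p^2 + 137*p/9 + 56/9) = (3*p + 7)/(3*p^2 - 31*p + 56)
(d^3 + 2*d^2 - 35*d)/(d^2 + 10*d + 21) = d*(d - 5)/(d + 3)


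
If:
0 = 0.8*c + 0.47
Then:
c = -0.59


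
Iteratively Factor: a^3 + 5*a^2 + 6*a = (a + 2)*(a^2 + 3*a) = (a + 2)*(a + 3)*(a)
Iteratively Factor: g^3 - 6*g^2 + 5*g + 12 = (g - 3)*(g^2 - 3*g - 4) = (g - 4)*(g - 3)*(g + 1)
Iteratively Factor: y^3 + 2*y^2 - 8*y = (y)*(y^2 + 2*y - 8) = y*(y + 4)*(y - 2)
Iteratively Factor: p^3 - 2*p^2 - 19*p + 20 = (p + 4)*(p^2 - 6*p + 5) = (p - 5)*(p + 4)*(p - 1)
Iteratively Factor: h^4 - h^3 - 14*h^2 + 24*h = (h + 4)*(h^3 - 5*h^2 + 6*h) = h*(h + 4)*(h^2 - 5*h + 6) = h*(h - 3)*(h + 4)*(h - 2)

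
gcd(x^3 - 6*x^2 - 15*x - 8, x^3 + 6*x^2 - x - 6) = x + 1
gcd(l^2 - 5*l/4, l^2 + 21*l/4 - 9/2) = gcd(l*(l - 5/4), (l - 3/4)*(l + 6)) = 1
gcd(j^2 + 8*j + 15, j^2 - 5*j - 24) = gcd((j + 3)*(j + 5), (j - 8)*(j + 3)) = j + 3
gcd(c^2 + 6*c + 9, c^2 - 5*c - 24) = c + 3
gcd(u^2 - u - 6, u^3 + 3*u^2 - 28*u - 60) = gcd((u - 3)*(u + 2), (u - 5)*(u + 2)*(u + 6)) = u + 2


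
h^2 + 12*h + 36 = (h + 6)^2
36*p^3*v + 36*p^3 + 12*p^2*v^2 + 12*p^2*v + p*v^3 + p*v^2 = (6*p + v)^2*(p*v + p)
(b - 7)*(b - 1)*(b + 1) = b^3 - 7*b^2 - b + 7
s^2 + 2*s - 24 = (s - 4)*(s + 6)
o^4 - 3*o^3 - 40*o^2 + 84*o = o*(o - 7)*(o - 2)*(o + 6)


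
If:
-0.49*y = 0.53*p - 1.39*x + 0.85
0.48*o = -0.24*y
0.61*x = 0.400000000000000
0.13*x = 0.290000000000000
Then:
No Solution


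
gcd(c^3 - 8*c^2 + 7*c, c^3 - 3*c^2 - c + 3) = c - 1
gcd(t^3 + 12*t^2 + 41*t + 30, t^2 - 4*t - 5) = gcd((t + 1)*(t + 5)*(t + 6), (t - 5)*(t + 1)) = t + 1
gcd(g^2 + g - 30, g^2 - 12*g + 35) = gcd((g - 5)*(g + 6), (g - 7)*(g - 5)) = g - 5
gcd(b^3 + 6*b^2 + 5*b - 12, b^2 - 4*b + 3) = b - 1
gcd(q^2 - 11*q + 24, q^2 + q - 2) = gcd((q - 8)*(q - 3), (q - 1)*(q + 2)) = 1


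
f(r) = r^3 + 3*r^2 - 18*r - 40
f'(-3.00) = -9.00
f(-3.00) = 14.00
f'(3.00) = 27.00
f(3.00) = -40.00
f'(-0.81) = -20.89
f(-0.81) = -23.98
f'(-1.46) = -20.37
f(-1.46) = -10.44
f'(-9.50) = 195.75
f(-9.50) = -455.62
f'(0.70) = -12.33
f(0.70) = -50.79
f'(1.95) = 5.11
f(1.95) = -56.28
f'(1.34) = -4.57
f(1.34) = -56.33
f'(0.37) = -15.37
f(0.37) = -46.20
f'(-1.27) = -20.78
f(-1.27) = -14.35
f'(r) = 3*r^2 + 6*r - 18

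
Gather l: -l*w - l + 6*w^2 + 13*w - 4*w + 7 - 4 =l*(-w - 1) + 6*w^2 + 9*w + 3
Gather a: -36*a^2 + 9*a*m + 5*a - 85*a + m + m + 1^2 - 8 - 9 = -36*a^2 + a*(9*m - 80) + 2*m - 16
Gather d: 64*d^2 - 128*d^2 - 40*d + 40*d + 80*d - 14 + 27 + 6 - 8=-64*d^2 + 80*d + 11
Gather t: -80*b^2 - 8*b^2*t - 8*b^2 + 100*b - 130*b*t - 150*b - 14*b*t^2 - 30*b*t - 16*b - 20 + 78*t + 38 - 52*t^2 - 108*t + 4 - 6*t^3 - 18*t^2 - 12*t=-88*b^2 - 66*b - 6*t^3 + t^2*(-14*b - 70) + t*(-8*b^2 - 160*b - 42) + 22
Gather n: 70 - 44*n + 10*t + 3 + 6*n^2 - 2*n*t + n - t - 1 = 6*n^2 + n*(-2*t - 43) + 9*t + 72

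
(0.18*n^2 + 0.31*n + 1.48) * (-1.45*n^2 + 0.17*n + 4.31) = -0.261*n^4 - 0.4189*n^3 - 1.3175*n^2 + 1.5877*n + 6.3788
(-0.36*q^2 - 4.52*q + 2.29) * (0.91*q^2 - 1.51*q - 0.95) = -0.3276*q^4 - 3.5696*q^3 + 9.2511*q^2 + 0.8361*q - 2.1755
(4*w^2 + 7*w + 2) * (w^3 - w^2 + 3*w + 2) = 4*w^5 + 3*w^4 + 7*w^3 + 27*w^2 + 20*w + 4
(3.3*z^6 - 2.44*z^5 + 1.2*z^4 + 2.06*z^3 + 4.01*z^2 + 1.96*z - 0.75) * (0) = 0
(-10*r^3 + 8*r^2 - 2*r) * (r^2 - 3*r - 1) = -10*r^5 + 38*r^4 - 16*r^3 - 2*r^2 + 2*r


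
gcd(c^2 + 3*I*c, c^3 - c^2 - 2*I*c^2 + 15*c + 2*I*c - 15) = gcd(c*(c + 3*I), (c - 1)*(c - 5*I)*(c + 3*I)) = c + 3*I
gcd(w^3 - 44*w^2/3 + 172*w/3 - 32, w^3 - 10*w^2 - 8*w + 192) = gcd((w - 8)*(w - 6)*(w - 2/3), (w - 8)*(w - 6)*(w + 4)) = w^2 - 14*w + 48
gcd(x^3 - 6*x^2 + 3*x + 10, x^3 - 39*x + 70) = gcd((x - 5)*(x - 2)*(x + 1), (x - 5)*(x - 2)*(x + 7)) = x^2 - 7*x + 10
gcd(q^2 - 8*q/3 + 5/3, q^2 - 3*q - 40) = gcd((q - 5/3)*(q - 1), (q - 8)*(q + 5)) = 1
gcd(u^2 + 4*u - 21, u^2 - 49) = u + 7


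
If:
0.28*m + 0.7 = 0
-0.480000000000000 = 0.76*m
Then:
No Solution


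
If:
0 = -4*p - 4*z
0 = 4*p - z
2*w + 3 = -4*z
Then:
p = 0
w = -3/2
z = 0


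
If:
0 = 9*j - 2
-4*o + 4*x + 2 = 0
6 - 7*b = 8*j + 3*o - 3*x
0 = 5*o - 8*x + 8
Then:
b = 7/18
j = 2/9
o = 4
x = 7/2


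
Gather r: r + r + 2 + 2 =2*r + 4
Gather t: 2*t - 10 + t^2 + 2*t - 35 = t^2 + 4*t - 45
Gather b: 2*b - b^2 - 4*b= -b^2 - 2*b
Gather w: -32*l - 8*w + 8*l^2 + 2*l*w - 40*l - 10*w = 8*l^2 - 72*l + w*(2*l - 18)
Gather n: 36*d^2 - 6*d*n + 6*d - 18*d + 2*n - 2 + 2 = 36*d^2 - 12*d + n*(2 - 6*d)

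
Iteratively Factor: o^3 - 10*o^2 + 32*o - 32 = (o - 2)*(o^2 - 8*o + 16) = (o - 4)*(o - 2)*(o - 4)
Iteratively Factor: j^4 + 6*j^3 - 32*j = (j - 2)*(j^3 + 8*j^2 + 16*j) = (j - 2)*(j + 4)*(j^2 + 4*j) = j*(j - 2)*(j + 4)*(j + 4)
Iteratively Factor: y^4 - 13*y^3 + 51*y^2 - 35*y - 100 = (y - 5)*(y^3 - 8*y^2 + 11*y + 20) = (y - 5)*(y + 1)*(y^2 - 9*y + 20) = (y - 5)*(y - 4)*(y + 1)*(y - 5)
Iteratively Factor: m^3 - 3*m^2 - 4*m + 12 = (m - 3)*(m^2 - 4) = (m - 3)*(m + 2)*(m - 2)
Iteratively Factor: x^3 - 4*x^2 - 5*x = (x)*(x^2 - 4*x - 5) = x*(x + 1)*(x - 5)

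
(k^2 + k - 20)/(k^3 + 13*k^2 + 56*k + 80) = (k - 4)/(k^2 + 8*k + 16)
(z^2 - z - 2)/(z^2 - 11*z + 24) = (z^2 - z - 2)/(z^2 - 11*z + 24)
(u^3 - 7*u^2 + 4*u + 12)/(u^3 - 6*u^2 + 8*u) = (u^2 - 5*u - 6)/(u*(u - 4))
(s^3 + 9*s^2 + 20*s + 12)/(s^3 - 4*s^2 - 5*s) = (s^2 + 8*s + 12)/(s*(s - 5))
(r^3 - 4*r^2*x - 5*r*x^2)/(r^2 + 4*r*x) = (r^2 - 4*r*x - 5*x^2)/(r + 4*x)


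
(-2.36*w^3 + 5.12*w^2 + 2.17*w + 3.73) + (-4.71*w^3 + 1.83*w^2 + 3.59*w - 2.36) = -7.07*w^3 + 6.95*w^2 + 5.76*w + 1.37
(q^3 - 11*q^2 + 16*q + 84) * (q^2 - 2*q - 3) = q^5 - 13*q^4 + 35*q^3 + 85*q^2 - 216*q - 252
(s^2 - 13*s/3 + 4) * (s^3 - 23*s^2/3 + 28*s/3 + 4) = s^5 - 12*s^4 + 419*s^3/9 - 604*s^2/9 + 20*s + 16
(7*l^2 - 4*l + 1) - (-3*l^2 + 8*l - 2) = 10*l^2 - 12*l + 3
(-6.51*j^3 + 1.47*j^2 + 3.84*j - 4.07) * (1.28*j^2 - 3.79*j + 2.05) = -8.3328*j^5 + 26.5545*j^4 - 14.0016*j^3 - 16.7497*j^2 + 23.2973*j - 8.3435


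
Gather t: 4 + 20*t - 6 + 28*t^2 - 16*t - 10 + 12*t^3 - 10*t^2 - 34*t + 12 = 12*t^3 + 18*t^2 - 30*t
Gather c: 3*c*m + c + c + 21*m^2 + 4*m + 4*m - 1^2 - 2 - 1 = c*(3*m + 2) + 21*m^2 + 8*m - 4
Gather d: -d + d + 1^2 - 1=0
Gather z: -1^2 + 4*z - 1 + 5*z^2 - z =5*z^2 + 3*z - 2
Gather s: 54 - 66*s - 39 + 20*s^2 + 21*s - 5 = 20*s^2 - 45*s + 10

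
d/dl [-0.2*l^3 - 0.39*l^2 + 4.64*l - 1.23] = -0.6*l^2 - 0.78*l + 4.64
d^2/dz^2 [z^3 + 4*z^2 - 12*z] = 6*z + 8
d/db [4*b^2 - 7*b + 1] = 8*b - 7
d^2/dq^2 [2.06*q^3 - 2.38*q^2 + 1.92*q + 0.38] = 12.36*q - 4.76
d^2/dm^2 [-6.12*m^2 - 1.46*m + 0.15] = -12.2400000000000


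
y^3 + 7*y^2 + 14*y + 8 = (y + 1)*(y + 2)*(y + 4)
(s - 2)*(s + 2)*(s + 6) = s^3 + 6*s^2 - 4*s - 24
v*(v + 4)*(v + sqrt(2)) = v^3 + sqrt(2)*v^2 + 4*v^2 + 4*sqrt(2)*v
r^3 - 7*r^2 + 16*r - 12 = (r - 3)*(r - 2)^2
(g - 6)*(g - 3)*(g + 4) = g^3 - 5*g^2 - 18*g + 72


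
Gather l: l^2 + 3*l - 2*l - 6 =l^2 + l - 6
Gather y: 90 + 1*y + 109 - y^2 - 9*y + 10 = -y^2 - 8*y + 209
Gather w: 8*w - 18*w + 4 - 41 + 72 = 35 - 10*w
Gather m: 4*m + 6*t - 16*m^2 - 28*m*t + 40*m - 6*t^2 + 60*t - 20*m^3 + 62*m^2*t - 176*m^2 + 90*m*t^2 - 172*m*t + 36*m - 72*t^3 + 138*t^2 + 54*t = -20*m^3 + m^2*(62*t - 192) + m*(90*t^2 - 200*t + 80) - 72*t^3 + 132*t^2 + 120*t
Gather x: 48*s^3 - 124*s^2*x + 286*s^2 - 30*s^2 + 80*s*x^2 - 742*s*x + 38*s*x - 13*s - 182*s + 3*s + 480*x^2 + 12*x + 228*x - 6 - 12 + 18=48*s^3 + 256*s^2 - 192*s + x^2*(80*s + 480) + x*(-124*s^2 - 704*s + 240)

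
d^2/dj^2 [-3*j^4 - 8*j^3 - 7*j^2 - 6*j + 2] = -36*j^2 - 48*j - 14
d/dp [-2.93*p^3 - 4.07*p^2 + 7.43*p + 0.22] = -8.79*p^2 - 8.14*p + 7.43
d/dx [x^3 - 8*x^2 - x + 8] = 3*x^2 - 16*x - 1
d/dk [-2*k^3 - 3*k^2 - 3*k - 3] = -6*k^2 - 6*k - 3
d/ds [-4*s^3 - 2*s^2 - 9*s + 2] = -12*s^2 - 4*s - 9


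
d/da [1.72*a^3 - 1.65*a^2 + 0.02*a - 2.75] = 5.16*a^2 - 3.3*a + 0.02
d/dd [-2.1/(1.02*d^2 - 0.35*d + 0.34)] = (4.284*d - 0.735)/(1.02*d^2 - 0.35*d + 0.34)^2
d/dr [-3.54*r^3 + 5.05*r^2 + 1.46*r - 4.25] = -10.62*r^2 + 10.1*r + 1.46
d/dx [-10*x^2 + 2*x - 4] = 2 - 20*x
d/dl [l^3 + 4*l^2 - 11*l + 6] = 3*l^2 + 8*l - 11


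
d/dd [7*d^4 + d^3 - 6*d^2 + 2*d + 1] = 28*d^3 + 3*d^2 - 12*d + 2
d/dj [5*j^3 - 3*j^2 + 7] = 3*j*(5*j - 2)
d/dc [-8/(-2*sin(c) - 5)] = -16*cos(c)/(2*sin(c) + 5)^2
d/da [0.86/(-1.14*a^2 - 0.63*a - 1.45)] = (1.9608*a + 0.5418)/(1.14*a^2 + 0.63*a + 1.45)^2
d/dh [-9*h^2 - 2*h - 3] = -18*h - 2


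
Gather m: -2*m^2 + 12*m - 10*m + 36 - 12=-2*m^2 + 2*m + 24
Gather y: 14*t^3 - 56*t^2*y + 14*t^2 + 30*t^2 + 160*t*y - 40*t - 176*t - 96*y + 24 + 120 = 14*t^3 + 44*t^2 - 216*t + y*(-56*t^2 + 160*t - 96) + 144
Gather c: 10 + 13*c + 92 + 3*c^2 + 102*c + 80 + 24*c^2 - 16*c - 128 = 27*c^2 + 99*c + 54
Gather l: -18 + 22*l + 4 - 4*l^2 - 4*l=-4*l^2 + 18*l - 14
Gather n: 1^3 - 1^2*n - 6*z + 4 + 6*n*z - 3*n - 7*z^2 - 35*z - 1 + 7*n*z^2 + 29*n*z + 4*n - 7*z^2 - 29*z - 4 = n*(7*z^2 + 35*z) - 14*z^2 - 70*z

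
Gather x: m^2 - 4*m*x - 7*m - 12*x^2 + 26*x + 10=m^2 - 7*m - 12*x^2 + x*(26 - 4*m) + 10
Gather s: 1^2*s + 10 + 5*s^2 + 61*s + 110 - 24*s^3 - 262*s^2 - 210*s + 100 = -24*s^3 - 257*s^2 - 148*s + 220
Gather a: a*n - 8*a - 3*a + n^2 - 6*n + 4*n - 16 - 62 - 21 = a*(n - 11) + n^2 - 2*n - 99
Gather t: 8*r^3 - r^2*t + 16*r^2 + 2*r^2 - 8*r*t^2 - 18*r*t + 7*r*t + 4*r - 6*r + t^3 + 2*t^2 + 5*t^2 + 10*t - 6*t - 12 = 8*r^3 + 18*r^2 - 2*r + t^3 + t^2*(7 - 8*r) + t*(-r^2 - 11*r + 4) - 12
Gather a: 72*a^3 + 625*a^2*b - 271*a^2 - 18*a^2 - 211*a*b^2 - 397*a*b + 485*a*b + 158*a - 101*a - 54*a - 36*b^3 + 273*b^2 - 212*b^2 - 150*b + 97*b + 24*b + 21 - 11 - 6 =72*a^3 + a^2*(625*b - 289) + a*(-211*b^2 + 88*b + 3) - 36*b^3 + 61*b^2 - 29*b + 4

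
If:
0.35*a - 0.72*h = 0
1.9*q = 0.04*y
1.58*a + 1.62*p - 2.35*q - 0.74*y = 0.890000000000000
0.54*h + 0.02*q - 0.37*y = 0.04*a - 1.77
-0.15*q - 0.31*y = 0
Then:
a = -7.96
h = -3.87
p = 8.31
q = 0.00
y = 0.00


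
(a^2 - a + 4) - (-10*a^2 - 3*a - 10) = 11*a^2 + 2*a + 14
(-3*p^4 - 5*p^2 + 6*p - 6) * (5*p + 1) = -15*p^5 - 3*p^4 - 25*p^3 + 25*p^2 - 24*p - 6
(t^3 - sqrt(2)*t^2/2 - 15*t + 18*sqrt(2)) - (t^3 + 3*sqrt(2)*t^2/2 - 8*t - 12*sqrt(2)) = -2*sqrt(2)*t^2 - 7*t + 30*sqrt(2)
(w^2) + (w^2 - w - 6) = 2*w^2 - w - 6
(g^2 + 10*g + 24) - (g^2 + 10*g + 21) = 3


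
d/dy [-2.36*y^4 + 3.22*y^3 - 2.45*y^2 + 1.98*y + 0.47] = -9.44*y^3 + 9.66*y^2 - 4.9*y + 1.98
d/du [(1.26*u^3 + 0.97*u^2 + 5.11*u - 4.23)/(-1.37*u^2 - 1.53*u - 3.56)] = (-1.7262*u^4 - 3.8556*u^3 - 7.9402*u^2 - 18.4966*u - 24.6635)/(1.8769*u^4 + 4.1922*u^3 + 12.0953*u^2 + 10.8936*u + 12.6736)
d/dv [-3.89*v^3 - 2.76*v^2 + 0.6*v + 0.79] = -11.67*v^2 - 5.52*v + 0.6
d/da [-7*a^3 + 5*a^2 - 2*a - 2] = -21*a^2 + 10*a - 2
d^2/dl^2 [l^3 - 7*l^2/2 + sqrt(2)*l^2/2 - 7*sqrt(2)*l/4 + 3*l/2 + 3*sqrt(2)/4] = 6*l - 7 + sqrt(2)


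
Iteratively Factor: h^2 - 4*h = (h - 4)*(h)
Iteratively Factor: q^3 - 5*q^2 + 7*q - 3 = (q - 1)*(q^2 - 4*q + 3) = (q - 1)^2*(q - 3)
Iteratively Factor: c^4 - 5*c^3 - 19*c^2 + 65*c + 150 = (c + 3)*(c^3 - 8*c^2 + 5*c + 50) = (c - 5)*(c + 3)*(c^2 - 3*c - 10) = (c - 5)*(c + 2)*(c + 3)*(c - 5)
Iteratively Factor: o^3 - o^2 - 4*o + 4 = (o + 2)*(o^2 - 3*o + 2) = (o - 2)*(o + 2)*(o - 1)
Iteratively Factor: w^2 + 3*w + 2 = (w + 1)*(w + 2)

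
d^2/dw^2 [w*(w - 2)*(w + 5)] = 6*w + 6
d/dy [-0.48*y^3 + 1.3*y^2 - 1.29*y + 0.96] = -1.44*y^2 + 2.6*y - 1.29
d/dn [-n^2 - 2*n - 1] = -2*n - 2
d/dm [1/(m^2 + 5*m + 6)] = (-2*m - 5)/(m^2 + 5*m + 6)^2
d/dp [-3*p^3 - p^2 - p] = -9*p^2 - 2*p - 1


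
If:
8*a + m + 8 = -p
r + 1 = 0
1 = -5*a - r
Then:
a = 0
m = -p - 8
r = -1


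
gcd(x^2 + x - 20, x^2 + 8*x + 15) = x + 5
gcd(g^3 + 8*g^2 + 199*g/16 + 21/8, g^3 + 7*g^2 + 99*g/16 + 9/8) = g^2 + 25*g/4 + 3/2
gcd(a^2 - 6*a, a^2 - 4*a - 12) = a - 6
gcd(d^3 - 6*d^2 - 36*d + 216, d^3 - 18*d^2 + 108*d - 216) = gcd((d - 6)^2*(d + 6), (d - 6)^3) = d^2 - 12*d + 36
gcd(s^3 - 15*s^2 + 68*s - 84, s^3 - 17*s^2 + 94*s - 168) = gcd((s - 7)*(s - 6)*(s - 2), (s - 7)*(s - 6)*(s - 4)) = s^2 - 13*s + 42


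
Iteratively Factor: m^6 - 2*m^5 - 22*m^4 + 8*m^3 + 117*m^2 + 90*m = (m - 3)*(m^5 + m^4 - 19*m^3 - 49*m^2 - 30*m) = (m - 3)*(m + 3)*(m^4 - 2*m^3 - 13*m^2 - 10*m) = (m - 5)*(m - 3)*(m + 3)*(m^3 + 3*m^2 + 2*m) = m*(m - 5)*(m - 3)*(m + 3)*(m^2 + 3*m + 2) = m*(m - 5)*(m - 3)*(m + 2)*(m + 3)*(m + 1)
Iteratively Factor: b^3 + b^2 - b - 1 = (b + 1)*(b^2 - 1) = (b - 1)*(b + 1)*(b + 1)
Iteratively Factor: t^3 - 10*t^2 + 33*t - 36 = (t - 4)*(t^2 - 6*t + 9) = (t - 4)*(t - 3)*(t - 3)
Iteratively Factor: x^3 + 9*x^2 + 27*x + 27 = (x + 3)*(x^2 + 6*x + 9) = (x + 3)^2*(x + 3)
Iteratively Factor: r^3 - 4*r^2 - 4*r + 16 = (r - 4)*(r^2 - 4) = (r - 4)*(r - 2)*(r + 2)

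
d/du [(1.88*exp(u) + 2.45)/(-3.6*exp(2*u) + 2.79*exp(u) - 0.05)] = (6.768*exp(2*u) + 17.64*exp(u) - 6.9295)*exp(u)/(12.96*exp(4*u) - 20.088*exp(3*u) + 8.1441*exp(2*u) - 0.279*exp(u) + 0.0025)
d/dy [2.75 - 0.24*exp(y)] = -0.24*exp(y)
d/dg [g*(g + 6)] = 2*g + 6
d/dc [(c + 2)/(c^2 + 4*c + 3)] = (c^2 + 4*c - 2*(c + 2)^2 + 3)/(c^2 + 4*c + 3)^2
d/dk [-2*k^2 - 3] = -4*k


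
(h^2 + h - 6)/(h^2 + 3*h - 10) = (h + 3)/(h + 5)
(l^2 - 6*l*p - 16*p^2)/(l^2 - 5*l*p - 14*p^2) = (-l + 8*p)/(-l + 7*p)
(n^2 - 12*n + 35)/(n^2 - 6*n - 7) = (n - 5)/(n + 1)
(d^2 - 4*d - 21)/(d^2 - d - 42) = (d + 3)/(d + 6)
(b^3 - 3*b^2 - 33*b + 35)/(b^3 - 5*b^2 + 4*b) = (b^2 - 2*b - 35)/(b*(b - 4))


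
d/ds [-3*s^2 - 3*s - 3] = -6*s - 3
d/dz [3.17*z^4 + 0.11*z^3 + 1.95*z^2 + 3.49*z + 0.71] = 12.68*z^3 + 0.33*z^2 + 3.9*z + 3.49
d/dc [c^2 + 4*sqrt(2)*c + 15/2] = 2*c + 4*sqrt(2)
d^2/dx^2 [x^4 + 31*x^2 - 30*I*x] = 12*x^2 + 62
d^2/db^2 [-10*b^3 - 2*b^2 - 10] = -60*b - 4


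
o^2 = o^2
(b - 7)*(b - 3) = b^2 - 10*b + 21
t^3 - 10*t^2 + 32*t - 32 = (t - 4)^2*(t - 2)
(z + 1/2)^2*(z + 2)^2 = z^4 + 5*z^3 + 33*z^2/4 + 5*z + 1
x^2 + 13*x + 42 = (x + 6)*(x + 7)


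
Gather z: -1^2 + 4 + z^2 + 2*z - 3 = z^2 + 2*z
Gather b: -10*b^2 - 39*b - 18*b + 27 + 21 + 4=-10*b^2 - 57*b + 52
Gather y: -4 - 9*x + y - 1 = -9*x + y - 5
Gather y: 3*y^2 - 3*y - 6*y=3*y^2 - 9*y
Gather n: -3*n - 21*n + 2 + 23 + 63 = 88 - 24*n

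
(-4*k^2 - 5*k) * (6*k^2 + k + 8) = -24*k^4 - 34*k^3 - 37*k^2 - 40*k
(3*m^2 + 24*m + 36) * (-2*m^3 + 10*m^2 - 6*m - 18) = -6*m^5 - 18*m^4 + 150*m^3 + 162*m^2 - 648*m - 648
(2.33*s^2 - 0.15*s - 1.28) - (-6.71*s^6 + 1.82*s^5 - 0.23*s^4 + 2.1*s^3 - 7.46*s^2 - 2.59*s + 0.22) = 6.71*s^6 - 1.82*s^5 + 0.23*s^4 - 2.1*s^3 + 9.79*s^2 + 2.44*s - 1.5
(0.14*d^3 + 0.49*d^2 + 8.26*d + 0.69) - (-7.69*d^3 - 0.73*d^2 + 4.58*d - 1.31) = 7.83*d^3 + 1.22*d^2 + 3.68*d + 2.0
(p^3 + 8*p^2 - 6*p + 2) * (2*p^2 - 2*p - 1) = 2*p^5 + 14*p^4 - 29*p^3 + 8*p^2 + 2*p - 2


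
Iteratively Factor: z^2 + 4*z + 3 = (z + 3)*(z + 1)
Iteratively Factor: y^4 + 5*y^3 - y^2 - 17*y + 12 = (y - 1)*(y^3 + 6*y^2 + 5*y - 12) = (y - 1)^2*(y^2 + 7*y + 12) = (y - 1)^2*(y + 3)*(y + 4)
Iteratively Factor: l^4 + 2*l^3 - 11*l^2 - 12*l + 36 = (l - 2)*(l^3 + 4*l^2 - 3*l - 18) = (l - 2)*(l + 3)*(l^2 + l - 6) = (l - 2)*(l + 3)^2*(l - 2)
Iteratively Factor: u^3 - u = (u + 1)*(u^2 - u) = (u - 1)*(u + 1)*(u)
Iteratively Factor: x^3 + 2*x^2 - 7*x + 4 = (x - 1)*(x^2 + 3*x - 4) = (x - 1)*(x + 4)*(x - 1)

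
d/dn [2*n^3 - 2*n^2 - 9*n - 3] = 6*n^2 - 4*n - 9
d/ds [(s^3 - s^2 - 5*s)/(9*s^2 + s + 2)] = (9*s^4 + 2*s^3 + 50*s^2 - 4*s - 10)/(81*s^4 + 18*s^3 + 37*s^2 + 4*s + 4)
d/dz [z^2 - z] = 2*z - 1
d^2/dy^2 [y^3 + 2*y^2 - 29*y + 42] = 6*y + 4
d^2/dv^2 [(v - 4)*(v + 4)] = 2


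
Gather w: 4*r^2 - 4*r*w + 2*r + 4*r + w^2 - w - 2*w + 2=4*r^2 + 6*r + w^2 + w*(-4*r - 3) + 2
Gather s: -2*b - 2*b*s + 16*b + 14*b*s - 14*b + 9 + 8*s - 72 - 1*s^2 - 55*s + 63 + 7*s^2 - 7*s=6*s^2 + s*(12*b - 54)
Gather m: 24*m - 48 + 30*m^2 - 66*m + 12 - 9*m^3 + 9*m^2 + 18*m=-9*m^3 + 39*m^2 - 24*m - 36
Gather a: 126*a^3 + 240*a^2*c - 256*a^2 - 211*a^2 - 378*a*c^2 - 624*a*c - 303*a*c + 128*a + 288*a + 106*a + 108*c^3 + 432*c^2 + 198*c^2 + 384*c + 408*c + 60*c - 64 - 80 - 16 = 126*a^3 + a^2*(240*c - 467) + a*(-378*c^2 - 927*c + 522) + 108*c^3 + 630*c^2 + 852*c - 160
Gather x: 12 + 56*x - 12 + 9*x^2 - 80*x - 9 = 9*x^2 - 24*x - 9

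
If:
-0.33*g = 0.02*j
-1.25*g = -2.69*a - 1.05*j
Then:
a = -0.418497240058578*j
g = -0.0606060606060606*j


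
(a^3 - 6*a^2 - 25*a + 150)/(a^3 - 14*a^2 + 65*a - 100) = (a^2 - a - 30)/(a^2 - 9*a + 20)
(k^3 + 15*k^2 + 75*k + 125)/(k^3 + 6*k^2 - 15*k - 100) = (k + 5)/(k - 4)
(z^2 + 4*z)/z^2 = (z + 4)/z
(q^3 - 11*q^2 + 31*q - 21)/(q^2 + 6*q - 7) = (q^2 - 10*q + 21)/(q + 7)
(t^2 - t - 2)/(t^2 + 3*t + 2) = (t - 2)/(t + 2)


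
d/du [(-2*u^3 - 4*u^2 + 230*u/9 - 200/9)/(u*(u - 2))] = 2*(-9*u^4 + 36*u^3 - 79*u^2 + 200*u - 200)/(9*u^2*(u^2 - 4*u + 4))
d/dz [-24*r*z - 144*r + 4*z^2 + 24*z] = -24*r + 8*z + 24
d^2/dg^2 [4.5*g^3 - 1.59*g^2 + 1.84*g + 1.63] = 27.0*g - 3.18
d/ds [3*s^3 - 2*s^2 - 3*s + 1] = 9*s^2 - 4*s - 3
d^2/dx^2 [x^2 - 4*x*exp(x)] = -4*x*exp(x) - 8*exp(x) + 2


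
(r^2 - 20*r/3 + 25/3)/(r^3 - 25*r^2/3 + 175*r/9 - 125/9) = 3/(3*r - 5)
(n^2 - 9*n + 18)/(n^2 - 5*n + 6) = (n - 6)/(n - 2)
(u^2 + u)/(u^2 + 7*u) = (u + 1)/(u + 7)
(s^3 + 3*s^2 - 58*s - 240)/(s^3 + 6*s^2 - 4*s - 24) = (s^2 - 3*s - 40)/(s^2 - 4)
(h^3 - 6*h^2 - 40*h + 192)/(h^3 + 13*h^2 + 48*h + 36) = (h^2 - 12*h + 32)/(h^2 + 7*h + 6)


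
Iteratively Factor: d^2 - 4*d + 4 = (d - 2)*(d - 2)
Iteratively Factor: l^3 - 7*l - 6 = (l + 2)*(l^2 - 2*l - 3) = (l + 1)*(l + 2)*(l - 3)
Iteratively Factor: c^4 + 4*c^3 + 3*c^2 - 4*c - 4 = (c - 1)*(c^3 + 5*c^2 + 8*c + 4) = (c - 1)*(c + 2)*(c^2 + 3*c + 2) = (c - 1)*(c + 2)^2*(c + 1)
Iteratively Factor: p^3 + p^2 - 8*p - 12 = (p - 3)*(p^2 + 4*p + 4) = (p - 3)*(p + 2)*(p + 2)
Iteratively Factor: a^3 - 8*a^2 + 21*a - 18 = (a - 3)*(a^2 - 5*a + 6) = (a - 3)*(a - 2)*(a - 3)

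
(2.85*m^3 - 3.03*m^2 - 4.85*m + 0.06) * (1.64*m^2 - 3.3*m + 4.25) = 4.674*m^5 - 14.3742*m^4 + 14.1575*m^3 + 3.2259*m^2 - 20.8105*m + 0.255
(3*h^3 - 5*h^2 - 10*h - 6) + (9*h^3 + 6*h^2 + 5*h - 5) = 12*h^3 + h^2 - 5*h - 11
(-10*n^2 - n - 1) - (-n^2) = -9*n^2 - n - 1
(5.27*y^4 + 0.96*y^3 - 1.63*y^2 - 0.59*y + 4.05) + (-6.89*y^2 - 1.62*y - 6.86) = 5.27*y^4 + 0.96*y^3 - 8.52*y^2 - 2.21*y - 2.81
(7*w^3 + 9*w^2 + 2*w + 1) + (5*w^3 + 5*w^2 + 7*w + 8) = 12*w^3 + 14*w^2 + 9*w + 9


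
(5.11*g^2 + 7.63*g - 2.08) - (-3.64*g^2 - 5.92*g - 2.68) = 8.75*g^2 + 13.55*g + 0.6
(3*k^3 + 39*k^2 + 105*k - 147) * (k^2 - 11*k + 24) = 3*k^5 + 6*k^4 - 252*k^3 - 366*k^2 + 4137*k - 3528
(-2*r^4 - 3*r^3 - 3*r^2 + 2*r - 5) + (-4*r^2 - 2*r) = -2*r^4 - 3*r^3 - 7*r^2 - 5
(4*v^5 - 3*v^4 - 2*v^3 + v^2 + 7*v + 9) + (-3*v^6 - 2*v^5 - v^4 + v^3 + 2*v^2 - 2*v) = -3*v^6 + 2*v^5 - 4*v^4 - v^3 + 3*v^2 + 5*v + 9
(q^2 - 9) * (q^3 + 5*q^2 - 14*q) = q^5 + 5*q^4 - 23*q^3 - 45*q^2 + 126*q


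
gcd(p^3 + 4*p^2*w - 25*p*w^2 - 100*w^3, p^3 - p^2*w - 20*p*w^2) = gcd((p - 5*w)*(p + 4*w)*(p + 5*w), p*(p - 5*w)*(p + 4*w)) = p^2 - p*w - 20*w^2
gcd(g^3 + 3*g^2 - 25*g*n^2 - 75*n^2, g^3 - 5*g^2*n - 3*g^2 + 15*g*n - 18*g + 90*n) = g^2 - 5*g*n + 3*g - 15*n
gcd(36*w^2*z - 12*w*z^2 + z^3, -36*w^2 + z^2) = -6*w + z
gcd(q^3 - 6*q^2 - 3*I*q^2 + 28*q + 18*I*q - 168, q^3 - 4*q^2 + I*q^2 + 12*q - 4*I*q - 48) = q + 4*I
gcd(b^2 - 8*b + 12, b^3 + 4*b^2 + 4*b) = 1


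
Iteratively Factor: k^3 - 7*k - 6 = (k - 3)*(k^2 + 3*k + 2) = (k - 3)*(k + 2)*(k + 1)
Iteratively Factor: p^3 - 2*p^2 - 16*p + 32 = (p + 4)*(p^2 - 6*p + 8) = (p - 4)*(p + 4)*(p - 2)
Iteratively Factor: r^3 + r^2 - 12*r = (r)*(r^2 + r - 12) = r*(r + 4)*(r - 3)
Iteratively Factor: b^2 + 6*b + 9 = (b + 3)*(b + 3)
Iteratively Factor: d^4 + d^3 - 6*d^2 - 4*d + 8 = (d - 1)*(d^3 + 2*d^2 - 4*d - 8) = (d - 1)*(d + 2)*(d^2 - 4) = (d - 2)*(d - 1)*(d + 2)*(d + 2)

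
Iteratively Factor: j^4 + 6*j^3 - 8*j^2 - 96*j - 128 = (j + 4)*(j^3 + 2*j^2 - 16*j - 32) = (j + 2)*(j + 4)*(j^2 - 16) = (j - 4)*(j + 2)*(j + 4)*(j + 4)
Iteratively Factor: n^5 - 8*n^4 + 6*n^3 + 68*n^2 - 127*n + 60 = (n + 3)*(n^4 - 11*n^3 + 39*n^2 - 49*n + 20) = (n - 1)*(n + 3)*(n^3 - 10*n^2 + 29*n - 20) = (n - 5)*(n - 1)*(n + 3)*(n^2 - 5*n + 4) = (n - 5)*(n - 4)*(n - 1)*(n + 3)*(n - 1)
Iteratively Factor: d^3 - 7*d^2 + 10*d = (d)*(d^2 - 7*d + 10) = d*(d - 2)*(d - 5)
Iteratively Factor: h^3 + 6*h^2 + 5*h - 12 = (h - 1)*(h^2 + 7*h + 12) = (h - 1)*(h + 3)*(h + 4)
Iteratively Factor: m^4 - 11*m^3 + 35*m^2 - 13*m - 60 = (m - 3)*(m^3 - 8*m^2 + 11*m + 20) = (m - 4)*(m - 3)*(m^2 - 4*m - 5) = (m - 4)*(m - 3)*(m + 1)*(m - 5)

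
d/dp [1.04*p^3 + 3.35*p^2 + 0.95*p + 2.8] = 3.12*p^2 + 6.7*p + 0.95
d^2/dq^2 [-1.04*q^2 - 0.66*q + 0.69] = -2.08000000000000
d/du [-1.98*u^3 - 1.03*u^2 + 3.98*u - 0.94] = -5.94*u^2 - 2.06*u + 3.98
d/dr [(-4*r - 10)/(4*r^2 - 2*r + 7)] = 16*(r^2 + 5*r - 3)/(16*r^4 - 16*r^3 + 60*r^2 - 28*r + 49)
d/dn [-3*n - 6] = -3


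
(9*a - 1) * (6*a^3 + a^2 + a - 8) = 54*a^4 + 3*a^3 + 8*a^2 - 73*a + 8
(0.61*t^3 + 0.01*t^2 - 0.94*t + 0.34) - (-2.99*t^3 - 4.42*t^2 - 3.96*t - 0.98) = 3.6*t^3 + 4.43*t^2 + 3.02*t + 1.32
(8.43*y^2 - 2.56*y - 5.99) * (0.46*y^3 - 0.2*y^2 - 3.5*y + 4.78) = 3.8778*y^5 - 2.8636*y^4 - 31.7484*y^3 + 50.4534*y^2 + 8.7282*y - 28.6322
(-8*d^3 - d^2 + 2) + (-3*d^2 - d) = -8*d^3 - 4*d^2 - d + 2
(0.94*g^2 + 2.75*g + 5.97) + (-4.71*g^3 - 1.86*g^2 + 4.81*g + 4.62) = -4.71*g^3 - 0.92*g^2 + 7.56*g + 10.59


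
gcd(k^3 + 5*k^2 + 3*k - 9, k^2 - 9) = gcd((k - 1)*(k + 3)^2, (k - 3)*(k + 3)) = k + 3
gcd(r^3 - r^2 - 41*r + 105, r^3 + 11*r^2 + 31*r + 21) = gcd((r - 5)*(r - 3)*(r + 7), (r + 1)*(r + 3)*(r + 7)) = r + 7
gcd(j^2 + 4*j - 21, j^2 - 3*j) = j - 3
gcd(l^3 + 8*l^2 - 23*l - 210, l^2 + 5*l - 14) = l + 7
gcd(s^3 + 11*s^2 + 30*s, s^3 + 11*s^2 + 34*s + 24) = s + 6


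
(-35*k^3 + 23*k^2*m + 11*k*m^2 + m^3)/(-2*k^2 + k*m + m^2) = (35*k^2 + 12*k*m + m^2)/(2*k + m)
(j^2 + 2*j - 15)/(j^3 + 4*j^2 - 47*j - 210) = (j - 3)/(j^2 - j - 42)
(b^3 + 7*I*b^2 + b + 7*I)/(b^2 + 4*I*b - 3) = (b^2 + 6*I*b + 7)/(b + 3*I)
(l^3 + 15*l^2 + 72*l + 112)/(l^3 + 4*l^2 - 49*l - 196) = (l + 4)/(l - 7)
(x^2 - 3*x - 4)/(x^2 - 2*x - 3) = (x - 4)/(x - 3)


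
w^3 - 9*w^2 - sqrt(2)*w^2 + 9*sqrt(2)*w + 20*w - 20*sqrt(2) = (w - 5)*(w - 4)*(w - sqrt(2))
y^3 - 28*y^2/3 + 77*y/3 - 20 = (y - 5)*(y - 3)*(y - 4/3)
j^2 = j^2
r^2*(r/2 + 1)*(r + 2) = r^4/2 + 2*r^3 + 2*r^2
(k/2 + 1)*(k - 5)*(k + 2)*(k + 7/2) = k^4/2 + 5*k^3/4 - 39*k^2/4 - 38*k - 35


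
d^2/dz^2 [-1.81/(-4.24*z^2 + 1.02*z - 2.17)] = (-65.078912*z^2 + 15.655776*z + 1.81*(8.48*z - 1.02)*(16.96*z - 2.04) - 33.306896)/(4.24*z^2 - 1.02*z + 2.17)^3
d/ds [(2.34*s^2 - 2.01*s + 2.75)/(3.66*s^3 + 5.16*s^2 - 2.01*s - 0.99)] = (-8.5644*s^4 + 14.7132*s^3 - 24.5268*s^2 - 33.0132*s + 7.5174)/(13.3956*s^6 + 37.7712*s^5 + 11.9124*s^4 - 27.99*s^3 - 6.1767*s^2 + 3.9798*s + 0.9801)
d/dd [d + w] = 1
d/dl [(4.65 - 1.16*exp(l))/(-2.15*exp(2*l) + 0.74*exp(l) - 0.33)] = (-2.494*exp(2*l) + 19.995*exp(l) - 3.0582)*exp(l)/(4.6225*exp(4*l) - 3.182*exp(3*l) + 1.9666*exp(2*l) - 0.4884*exp(l) + 0.1089)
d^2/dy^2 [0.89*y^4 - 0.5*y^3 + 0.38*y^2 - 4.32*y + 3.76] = 10.68*y^2 - 3.0*y + 0.76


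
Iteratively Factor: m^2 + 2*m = (m + 2)*(m)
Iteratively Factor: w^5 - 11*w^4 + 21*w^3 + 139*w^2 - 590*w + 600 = (w + 4)*(w^4 - 15*w^3 + 81*w^2 - 185*w + 150) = (w - 5)*(w + 4)*(w^3 - 10*w^2 + 31*w - 30) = (w - 5)*(w - 3)*(w + 4)*(w^2 - 7*w + 10) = (w - 5)^2*(w - 3)*(w + 4)*(w - 2)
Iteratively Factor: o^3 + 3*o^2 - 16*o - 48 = (o + 3)*(o^2 - 16) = (o - 4)*(o + 3)*(o + 4)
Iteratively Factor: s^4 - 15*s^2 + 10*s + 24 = (s - 2)*(s^3 + 2*s^2 - 11*s - 12) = (s - 2)*(s + 1)*(s^2 + s - 12) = (s - 3)*(s - 2)*(s + 1)*(s + 4)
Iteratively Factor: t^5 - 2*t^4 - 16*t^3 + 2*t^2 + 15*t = (t - 1)*(t^4 - t^3 - 17*t^2 - 15*t) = (t - 1)*(t + 3)*(t^3 - 4*t^2 - 5*t) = t*(t - 1)*(t + 3)*(t^2 - 4*t - 5) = t*(t - 1)*(t + 1)*(t + 3)*(t - 5)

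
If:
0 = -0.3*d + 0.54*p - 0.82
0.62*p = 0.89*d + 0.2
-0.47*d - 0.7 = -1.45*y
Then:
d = 1.36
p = 2.27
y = 0.92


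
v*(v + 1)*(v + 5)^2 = v^4 + 11*v^3 + 35*v^2 + 25*v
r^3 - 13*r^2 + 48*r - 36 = (r - 6)^2*(r - 1)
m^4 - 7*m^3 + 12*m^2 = m^2*(m - 4)*(m - 3)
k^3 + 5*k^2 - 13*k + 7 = (k - 1)^2*(k + 7)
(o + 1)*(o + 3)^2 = o^3 + 7*o^2 + 15*o + 9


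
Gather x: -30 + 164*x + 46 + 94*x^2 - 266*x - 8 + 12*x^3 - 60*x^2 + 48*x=12*x^3 + 34*x^2 - 54*x + 8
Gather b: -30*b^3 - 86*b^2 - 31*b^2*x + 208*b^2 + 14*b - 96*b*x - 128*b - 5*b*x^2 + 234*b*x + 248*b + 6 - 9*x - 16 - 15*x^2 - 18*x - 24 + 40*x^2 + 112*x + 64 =-30*b^3 + b^2*(122 - 31*x) + b*(-5*x^2 + 138*x + 134) + 25*x^2 + 85*x + 30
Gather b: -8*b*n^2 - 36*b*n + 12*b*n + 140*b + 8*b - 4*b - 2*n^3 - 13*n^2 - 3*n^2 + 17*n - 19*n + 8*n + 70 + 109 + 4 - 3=b*(-8*n^2 - 24*n + 144) - 2*n^3 - 16*n^2 + 6*n + 180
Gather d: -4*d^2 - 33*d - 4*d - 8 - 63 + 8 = -4*d^2 - 37*d - 63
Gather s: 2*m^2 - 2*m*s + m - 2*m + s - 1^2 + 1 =2*m^2 - m + s*(1 - 2*m)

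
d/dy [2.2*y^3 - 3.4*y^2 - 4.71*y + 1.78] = 6.6*y^2 - 6.8*y - 4.71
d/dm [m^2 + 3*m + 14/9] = 2*m + 3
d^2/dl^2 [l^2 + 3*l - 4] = 2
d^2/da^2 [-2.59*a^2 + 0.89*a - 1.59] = -5.18000000000000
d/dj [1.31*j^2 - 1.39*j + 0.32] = 2.62*j - 1.39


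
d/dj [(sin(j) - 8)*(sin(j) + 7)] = sin(2*j) - cos(j)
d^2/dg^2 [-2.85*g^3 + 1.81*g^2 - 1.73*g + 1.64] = 3.62 - 17.1*g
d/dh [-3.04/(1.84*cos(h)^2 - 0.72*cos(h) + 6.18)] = (2.1888 - 11.1872*cos(h))*sin(h)/(1.84*cos(h)^2 - 0.72*cos(h) + 6.18)^2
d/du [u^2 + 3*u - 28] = 2*u + 3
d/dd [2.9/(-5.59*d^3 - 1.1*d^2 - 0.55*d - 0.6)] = (48.633*d^2 + 6.38*d + 1.595)/(5.59*d^3 + 1.1*d^2 + 0.55*d + 0.6)^2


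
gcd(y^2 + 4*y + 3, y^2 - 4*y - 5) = y + 1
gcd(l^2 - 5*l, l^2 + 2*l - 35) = l - 5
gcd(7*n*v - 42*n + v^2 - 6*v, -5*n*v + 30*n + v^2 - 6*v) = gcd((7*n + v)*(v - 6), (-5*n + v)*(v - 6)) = v - 6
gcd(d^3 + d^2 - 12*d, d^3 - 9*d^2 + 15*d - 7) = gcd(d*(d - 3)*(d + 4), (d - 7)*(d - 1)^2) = 1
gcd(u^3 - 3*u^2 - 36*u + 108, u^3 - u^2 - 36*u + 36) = u^2 - 36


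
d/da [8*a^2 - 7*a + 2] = 16*a - 7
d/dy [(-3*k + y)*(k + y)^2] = (-5*k + 3*y)*(k + y)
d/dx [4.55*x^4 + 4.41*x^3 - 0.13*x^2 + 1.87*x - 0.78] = 18.2*x^3 + 13.23*x^2 - 0.26*x + 1.87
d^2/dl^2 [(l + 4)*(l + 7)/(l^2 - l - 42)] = 4*(6*l^3 + 105*l^2 + 651*l + 1253)/(l^6 - 3*l^5 - 123*l^4 + 251*l^3 + 5166*l^2 - 5292*l - 74088)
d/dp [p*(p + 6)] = 2*p + 6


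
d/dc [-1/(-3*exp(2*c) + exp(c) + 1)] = (1 - 6*exp(c))*exp(c)/(-3*exp(2*c) + exp(c) + 1)^2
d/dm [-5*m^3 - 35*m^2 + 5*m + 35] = -15*m^2 - 70*m + 5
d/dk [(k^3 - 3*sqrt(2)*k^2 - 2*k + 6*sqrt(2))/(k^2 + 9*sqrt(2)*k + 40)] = (k^4 + 18*sqrt(2)*k^3 + 68*k^2 - 252*sqrt(2)*k - 188)/(k^4 + 18*sqrt(2)*k^3 + 242*k^2 + 720*sqrt(2)*k + 1600)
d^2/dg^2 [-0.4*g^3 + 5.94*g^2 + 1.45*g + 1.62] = 11.88 - 2.4*g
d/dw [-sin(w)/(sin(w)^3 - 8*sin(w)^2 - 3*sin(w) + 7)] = (2*sin(w)^3 - 8*sin(w)^2 - 7)*cos(w)/(sin(w)^3 - 8*sin(w)^2 - 3*sin(w) + 7)^2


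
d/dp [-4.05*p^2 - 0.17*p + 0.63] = -8.1*p - 0.17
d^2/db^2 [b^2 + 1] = 2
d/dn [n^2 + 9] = 2*n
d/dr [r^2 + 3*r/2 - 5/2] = 2*r + 3/2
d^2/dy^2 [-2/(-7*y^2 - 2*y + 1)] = 4*(-49*y^2 - 14*y + 4*(7*y + 1)^2 + 7)/(7*y^2 + 2*y - 1)^3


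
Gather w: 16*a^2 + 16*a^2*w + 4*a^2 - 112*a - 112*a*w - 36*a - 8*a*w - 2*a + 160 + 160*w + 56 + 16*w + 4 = 20*a^2 - 150*a + w*(16*a^2 - 120*a + 176) + 220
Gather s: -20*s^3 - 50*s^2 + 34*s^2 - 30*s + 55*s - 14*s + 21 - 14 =-20*s^3 - 16*s^2 + 11*s + 7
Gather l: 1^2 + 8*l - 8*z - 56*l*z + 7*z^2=l*(8 - 56*z) + 7*z^2 - 8*z + 1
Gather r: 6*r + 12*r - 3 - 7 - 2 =18*r - 12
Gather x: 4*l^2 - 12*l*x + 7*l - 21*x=4*l^2 + 7*l + x*(-12*l - 21)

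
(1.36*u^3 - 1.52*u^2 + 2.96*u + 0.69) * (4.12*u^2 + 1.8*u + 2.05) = 5.6032*u^5 - 3.8144*u^4 + 12.2472*u^3 + 5.0548*u^2 + 7.31*u + 1.4145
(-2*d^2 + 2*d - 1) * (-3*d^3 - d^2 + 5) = 6*d^5 - 4*d^4 + d^3 - 9*d^2 + 10*d - 5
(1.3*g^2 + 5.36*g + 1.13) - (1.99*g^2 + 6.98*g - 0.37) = -0.69*g^2 - 1.62*g + 1.5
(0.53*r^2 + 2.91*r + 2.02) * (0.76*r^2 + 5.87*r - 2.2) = 0.4028*r^4 + 5.3227*r^3 + 17.4509*r^2 + 5.4554*r - 4.444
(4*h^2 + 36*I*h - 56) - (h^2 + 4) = 3*h^2 + 36*I*h - 60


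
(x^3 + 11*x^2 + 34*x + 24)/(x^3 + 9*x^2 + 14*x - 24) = (x + 1)/(x - 1)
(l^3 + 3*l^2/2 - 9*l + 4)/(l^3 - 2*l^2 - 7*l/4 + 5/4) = 2*(l^2 + 2*l - 8)/(2*l^2 - 3*l - 5)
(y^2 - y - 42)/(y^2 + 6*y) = (y - 7)/y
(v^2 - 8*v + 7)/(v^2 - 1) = (v - 7)/(v + 1)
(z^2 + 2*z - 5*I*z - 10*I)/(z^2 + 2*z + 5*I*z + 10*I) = (z - 5*I)/(z + 5*I)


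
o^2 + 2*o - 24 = (o - 4)*(o + 6)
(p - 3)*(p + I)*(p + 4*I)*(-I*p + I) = -I*p^4 + 5*p^3 + 4*I*p^3 - 20*p^2 + I*p^2 + 15*p - 16*I*p + 12*I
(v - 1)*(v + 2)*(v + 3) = v^3 + 4*v^2 + v - 6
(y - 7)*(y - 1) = y^2 - 8*y + 7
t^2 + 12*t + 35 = (t + 5)*(t + 7)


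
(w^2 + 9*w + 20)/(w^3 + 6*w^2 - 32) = (w + 5)/(w^2 + 2*w - 8)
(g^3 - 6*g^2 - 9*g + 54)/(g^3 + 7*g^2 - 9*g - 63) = (g - 6)/(g + 7)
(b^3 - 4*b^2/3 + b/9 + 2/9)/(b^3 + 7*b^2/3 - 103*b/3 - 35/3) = (3*b^2 - 5*b + 2)/(3*(b^2 + 2*b - 35))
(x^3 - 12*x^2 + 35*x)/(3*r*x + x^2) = (x^2 - 12*x + 35)/(3*r + x)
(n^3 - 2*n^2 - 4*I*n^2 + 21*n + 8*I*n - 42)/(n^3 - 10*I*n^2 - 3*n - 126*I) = (n - 2)/(n - 6*I)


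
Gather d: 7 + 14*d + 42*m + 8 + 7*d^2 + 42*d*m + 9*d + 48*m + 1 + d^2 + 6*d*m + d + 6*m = 8*d^2 + d*(48*m + 24) + 96*m + 16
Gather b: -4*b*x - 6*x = -4*b*x - 6*x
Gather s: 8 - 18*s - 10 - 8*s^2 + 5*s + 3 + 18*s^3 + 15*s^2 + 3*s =18*s^3 + 7*s^2 - 10*s + 1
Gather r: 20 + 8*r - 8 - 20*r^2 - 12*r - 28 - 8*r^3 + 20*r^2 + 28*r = -8*r^3 + 24*r - 16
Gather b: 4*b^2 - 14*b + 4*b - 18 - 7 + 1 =4*b^2 - 10*b - 24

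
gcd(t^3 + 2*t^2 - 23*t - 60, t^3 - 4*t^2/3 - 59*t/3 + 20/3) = t^2 - t - 20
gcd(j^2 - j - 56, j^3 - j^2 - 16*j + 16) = 1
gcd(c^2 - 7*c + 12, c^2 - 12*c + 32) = c - 4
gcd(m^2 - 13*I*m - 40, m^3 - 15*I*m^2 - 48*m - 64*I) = m - 8*I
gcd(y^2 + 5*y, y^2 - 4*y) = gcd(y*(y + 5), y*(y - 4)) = y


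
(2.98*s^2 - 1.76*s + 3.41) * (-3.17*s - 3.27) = -9.4466*s^3 - 4.1654*s^2 - 5.0545*s - 11.1507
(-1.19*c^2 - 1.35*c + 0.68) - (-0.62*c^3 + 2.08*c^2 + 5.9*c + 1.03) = 0.62*c^3 - 3.27*c^2 - 7.25*c - 0.35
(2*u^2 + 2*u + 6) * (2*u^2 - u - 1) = 4*u^4 + 2*u^3 + 8*u^2 - 8*u - 6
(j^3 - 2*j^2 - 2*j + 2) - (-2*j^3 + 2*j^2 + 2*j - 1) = 3*j^3 - 4*j^2 - 4*j + 3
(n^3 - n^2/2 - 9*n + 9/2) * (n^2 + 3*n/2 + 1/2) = n^5 + n^4 - 37*n^3/4 - 37*n^2/4 + 9*n/4 + 9/4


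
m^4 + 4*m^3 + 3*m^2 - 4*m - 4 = (m - 1)*(m + 1)*(m + 2)^2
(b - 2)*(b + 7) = b^2 + 5*b - 14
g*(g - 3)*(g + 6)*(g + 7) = g^4 + 10*g^3 + 3*g^2 - 126*g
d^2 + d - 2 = (d - 1)*(d + 2)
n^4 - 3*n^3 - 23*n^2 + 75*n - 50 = (n - 5)*(n - 2)*(n - 1)*(n + 5)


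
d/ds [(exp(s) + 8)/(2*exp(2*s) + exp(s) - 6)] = (-(exp(s) + 8)*(4*exp(s) + 1) + 2*exp(2*s) + exp(s) - 6)*exp(s)/(2*exp(2*s) + exp(s) - 6)^2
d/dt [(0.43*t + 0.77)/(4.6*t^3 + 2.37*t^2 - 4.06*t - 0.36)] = (-3.956*t^3 - 11.6451*t^2 - 3.6498*t + 2.9714)/(21.16*t^6 + 21.804*t^5 - 31.7351*t^4 - 22.5564*t^3 + 14.7772*t^2 + 2.9232*t + 0.1296)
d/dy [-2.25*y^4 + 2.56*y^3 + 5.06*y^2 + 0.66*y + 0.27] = -9.0*y^3 + 7.68*y^2 + 10.12*y + 0.66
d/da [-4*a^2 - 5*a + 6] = -8*a - 5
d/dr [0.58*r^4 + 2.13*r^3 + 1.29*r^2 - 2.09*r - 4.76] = 2.32*r^3 + 6.39*r^2 + 2.58*r - 2.09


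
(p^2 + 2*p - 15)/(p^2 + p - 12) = (p + 5)/(p + 4)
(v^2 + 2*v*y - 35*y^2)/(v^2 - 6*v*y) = (v^2 + 2*v*y - 35*y^2)/(v*(v - 6*y))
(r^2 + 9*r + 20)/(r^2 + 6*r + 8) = (r + 5)/(r + 2)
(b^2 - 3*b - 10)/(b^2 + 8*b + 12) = (b - 5)/(b + 6)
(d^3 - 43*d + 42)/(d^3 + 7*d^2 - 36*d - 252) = (d - 1)/(d + 6)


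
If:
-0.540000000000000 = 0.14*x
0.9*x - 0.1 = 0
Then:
No Solution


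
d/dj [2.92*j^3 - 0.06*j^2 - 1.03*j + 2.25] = 8.76*j^2 - 0.12*j - 1.03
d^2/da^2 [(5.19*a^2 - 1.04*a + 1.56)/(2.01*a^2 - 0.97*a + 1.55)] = (11.834478*a^3 - 59.201334*a^2 + 1.191528*a + 15.025918)/(8.120601*a^6 - 11.756691*a^5 + 24.460092*a^4 - 19.044883*a^3 + 18.86226*a^2 - 6.991275*a + 3.723875)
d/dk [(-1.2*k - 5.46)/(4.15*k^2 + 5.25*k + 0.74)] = (4.98*k^2 + 45.318*k + 27.777)/(17.2225*k^4 + 43.575*k^3 + 33.7045*k^2 + 7.77*k + 0.5476)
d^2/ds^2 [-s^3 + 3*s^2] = 6 - 6*s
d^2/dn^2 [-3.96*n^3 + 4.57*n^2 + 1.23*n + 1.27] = 9.14 - 23.76*n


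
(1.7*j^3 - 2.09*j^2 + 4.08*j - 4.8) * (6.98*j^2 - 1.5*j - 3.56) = 11.866*j^5 - 17.1382*j^4 + 25.5614*j^3 - 32.1836*j^2 - 7.3248*j + 17.088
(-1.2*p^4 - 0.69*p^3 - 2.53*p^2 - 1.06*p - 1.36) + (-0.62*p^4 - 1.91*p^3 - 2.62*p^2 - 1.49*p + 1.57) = -1.82*p^4 - 2.6*p^3 - 5.15*p^2 - 2.55*p + 0.21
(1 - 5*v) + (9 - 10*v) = 10 - 15*v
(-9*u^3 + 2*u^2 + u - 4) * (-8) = 72*u^3 - 16*u^2 - 8*u + 32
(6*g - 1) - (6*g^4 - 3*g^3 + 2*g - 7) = -6*g^4 + 3*g^3 + 4*g + 6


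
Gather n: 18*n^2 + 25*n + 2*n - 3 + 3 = 18*n^2 + 27*n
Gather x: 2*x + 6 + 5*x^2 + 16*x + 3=5*x^2 + 18*x + 9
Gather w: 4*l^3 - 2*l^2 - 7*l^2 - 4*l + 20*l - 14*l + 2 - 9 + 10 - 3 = 4*l^3 - 9*l^2 + 2*l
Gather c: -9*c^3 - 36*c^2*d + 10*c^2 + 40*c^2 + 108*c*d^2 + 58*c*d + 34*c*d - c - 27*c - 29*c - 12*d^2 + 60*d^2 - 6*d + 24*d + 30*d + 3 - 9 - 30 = -9*c^3 + c^2*(50 - 36*d) + c*(108*d^2 + 92*d - 57) + 48*d^2 + 48*d - 36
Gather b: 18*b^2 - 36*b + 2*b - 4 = 18*b^2 - 34*b - 4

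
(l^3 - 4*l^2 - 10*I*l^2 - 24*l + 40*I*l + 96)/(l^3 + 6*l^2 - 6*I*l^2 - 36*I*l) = (l^2 - 4*l*(1 + I) + 16*I)/(l*(l + 6))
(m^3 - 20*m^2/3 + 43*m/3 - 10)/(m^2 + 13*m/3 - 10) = (m^2 - 5*m + 6)/(m + 6)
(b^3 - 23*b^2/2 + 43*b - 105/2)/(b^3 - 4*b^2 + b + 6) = (b^2 - 17*b/2 + 35/2)/(b^2 - b - 2)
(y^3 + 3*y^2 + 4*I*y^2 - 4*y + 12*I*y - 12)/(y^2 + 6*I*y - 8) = (y^2 + y*(3 + 2*I) + 6*I)/(y + 4*I)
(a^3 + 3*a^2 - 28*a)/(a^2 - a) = (a^2 + 3*a - 28)/(a - 1)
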